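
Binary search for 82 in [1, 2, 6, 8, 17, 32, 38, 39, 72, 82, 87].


Step 1: lo=0, hi=10, mid=5, val=32
Step 2: lo=6, hi=10, mid=8, val=72
Step 3: lo=9, hi=10, mid=9, val=82

Found at index 9


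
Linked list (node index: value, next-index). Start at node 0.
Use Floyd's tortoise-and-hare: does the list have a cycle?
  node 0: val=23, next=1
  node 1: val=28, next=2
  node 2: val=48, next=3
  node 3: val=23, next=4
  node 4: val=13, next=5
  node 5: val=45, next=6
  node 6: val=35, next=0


Floyd's tortoise (slow, +1) and hare (fast, +2):
  init: slow=0, fast=0
  step 1: slow=1, fast=2
  step 2: slow=2, fast=4
  step 3: slow=3, fast=6
  step 4: slow=4, fast=1
  step 5: slow=5, fast=3
  step 6: slow=6, fast=5
  step 7: slow=0, fast=0
  slow == fast at node 0: cycle detected

Cycle: yes


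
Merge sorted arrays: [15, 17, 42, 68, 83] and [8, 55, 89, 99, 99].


Take 8 from B
Take 15 from A
Take 17 from A
Take 42 from A
Take 55 from B
Take 68 from A
Take 83 from A

Merged: [8, 15, 17, 42, 55, 68, 83, 89, 99, 99]


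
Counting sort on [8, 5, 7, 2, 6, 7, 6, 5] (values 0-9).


Input: [8, 5, 7, 2, 6, 7, 6, 5]
Counts: [0, 0, 1, 0, 0, 2, 2, 2, 1, 0]

Sorted: [2, 5, 5, 6, 6, 7, 7, 8]


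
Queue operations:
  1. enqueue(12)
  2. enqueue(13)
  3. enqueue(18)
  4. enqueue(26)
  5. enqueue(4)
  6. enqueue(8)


enqueue(12) -> [12]
enqueue(13) -> [12, 13]
enqueue(18) -> [12, 13, 18]
enqueue(26) -> [12, 13, 18, 26]
enqueue(4) -> [12, 13, 18, 26, 4]
enqueue(8) -> [12, 13, 18, 26, 4, 8]

Final queue: [12, 13, 18, 26, 4, 8]


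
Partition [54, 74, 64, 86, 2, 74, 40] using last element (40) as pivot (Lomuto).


Pivot: 40
  2 <= 40: swap -> [2, 74, 64, 86, 54, 74, 40]
Place pivot at 1: [2, 40, 64, 86, 54, 74, 74]

Partitioned: [2, 40, 64, 86, 54, 74, 74]


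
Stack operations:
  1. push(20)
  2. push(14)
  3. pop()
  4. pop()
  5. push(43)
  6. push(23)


push(20) -> [20]
push(14) -> [20, 14]
pop()->14, [20]
pop()->20, []
push(43) -> [43]
push(23) -> [43, 23]

Final stack: [43, 23]


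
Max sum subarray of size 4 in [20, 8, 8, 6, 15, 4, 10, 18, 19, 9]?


[0:4]: 42
[1:5]: 37
[2:6]: 33
[3:7]: 35
[4:8]: 47
[5:9]: 51
[6:10]: 56

Max: 56 at [6:10]


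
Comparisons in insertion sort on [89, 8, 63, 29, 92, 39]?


Algorithm: insertion sort
Input: [89, 8, 63, 29, 92, 39]
Sorted: [8, 29, 39, 63, 89, 92]

11


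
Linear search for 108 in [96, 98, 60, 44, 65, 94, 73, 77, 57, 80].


i=0: 96!=108
i=1: 98!=108
i=2: 60!=108
i=3: 44!=108
i=4: 65!=108
i=5: 94!=108
i=6: 73!=108
i=7: 77!=108
i=8: 57!=108
i=9: 80!=108

Not found, 10 comps


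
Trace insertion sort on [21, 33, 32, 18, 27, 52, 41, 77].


Initial: [21, 33, 32, 18, 27, 52, 41, 77]
Insert 33: [21, 33, 32, 18, 27, 52, 41, 77]
Insert 32: [21, 32, 33, 18, 27, 52, 41, 77]
Insert 18: [18, 21, 32, 33, 27, 52, 41, 77]
Insert 27: [18, 21, 27, 32, 33, 52, 41, 77]
Insert 52: [18, 21, 27, 32, 33, 52, 41, 77]
Insert 41: [18, 21, 27, 32, 33, 41, 52, 77]
Insert 77: [18, 21, 27, 32, 33, 41, 52, 77]

Sorted: [18, 21, 27, 32, 33, 41, 52, 77]


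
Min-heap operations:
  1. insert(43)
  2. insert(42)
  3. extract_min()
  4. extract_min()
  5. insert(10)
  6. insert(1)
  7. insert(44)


insert(43) -> [43]
insert(42) -> [42, 43]
extract_min()->42, [43]
extract_min()->43, []
insert(10) -> [10]
insert(1) -> [1, 10]
insert(44) -> [1, 10, 44]

Final heap: [1, 10, 44]


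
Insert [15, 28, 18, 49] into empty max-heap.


Insert 15: [15]
Insert 28: [28, 15]
Insert 18: [28, 15, 18]
Insert 49: [49, 28, 18, 15]

Final heap: [49, 28, 18, 15]


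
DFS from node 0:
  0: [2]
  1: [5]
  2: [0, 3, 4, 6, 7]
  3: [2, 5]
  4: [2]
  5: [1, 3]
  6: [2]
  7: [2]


Visit 0, push [2]
Visit 2, push [7, 6, 4, 3]
Visit 3, push [5]
Visit 5, push [1]
Visit 1, push []
Visit 4, push []
Visit 6, push []
Visit 7, push []

DFS order: [0, 2, 3, 5, 1, 4, 6, 7]


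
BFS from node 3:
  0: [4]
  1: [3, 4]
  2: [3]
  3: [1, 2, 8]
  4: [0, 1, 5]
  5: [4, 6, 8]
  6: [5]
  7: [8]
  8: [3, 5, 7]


Visit 3, enqueue [1, 2, 8]
Visit 1, enqueue [4]
Visit 2, enqueue []
Visit 8, enqueue [5, 7]
Visit 4, enqueue [0]
Visit 5, enqueue [6]
Visit 7, enqueue []
Visit 0, enqueue []
Visit 6, enqueue []

BFS order: [3, 1, 2, 8, 4, 5, 7, 0, 6]


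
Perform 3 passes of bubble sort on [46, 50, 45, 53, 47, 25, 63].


Initial: [46, 50, 45, 53, 47, 25, 63]
Pass 1: [46, 45, 50, 47, 25, 53, 63] (3 swaps)
Pass 2: [45, 46, 47, 25, 50, 53, 63] (3 swaps)
Pass 3: [45, 46, 25, 47, 50, 53, 63] (1 swaps)

After 3 passes: [45, 46, 25, 47, 50, 53, 63]


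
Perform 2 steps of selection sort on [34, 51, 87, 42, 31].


Initial: [34, 51, 87, 42, 31]
Step 1: min=31 at 4
  Swap: [31, 51, 87, 42, 34]
Step 2: min=34 at 4
  Swap: [31, 34, 87, 42, 51]

After 2 steps: [31, 34, 87, 42, 51]


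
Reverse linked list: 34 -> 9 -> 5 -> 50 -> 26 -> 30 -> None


Step 1: curr=34, set curr.next=prev(None) | reversed so far: 34
Step 2: curr=9, set curr.next=prev(34) | reversed so far: 9 -> 34
Step 3: curr=5, set curr.next=prev(9) | reversed so far: 5 -> 9 -> 34
Step 4: curr=50, set curr.next=prev(5) | reversed so far: 50 -> 5 -> 9 -> 34
Step 5: curr=26, set curr.next=prev(50) | reversed so far: 26 -> 50 -> 5 -> 9 -> 34
Step 6: curr=30, set curr.next=prev(26) | reversed so far: 30 -> 26 -> 50 -> 5 -> 9 -> 34

30 -> 26 -> 50 -> 5 -> 9 -> 34 -> None


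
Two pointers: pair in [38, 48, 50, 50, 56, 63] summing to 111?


lo=0(38)+hi=5(63)=101
lo=1(48)+hi=5(63)=111

Yes: 48+63=111


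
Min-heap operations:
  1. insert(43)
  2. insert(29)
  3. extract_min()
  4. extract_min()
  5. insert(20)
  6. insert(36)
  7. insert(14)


insert(43) -> [43]
insert(29) -> [29, 43]
extract_min()->29, [43]
extract_min()->43, []
insert(20) -> [20]
insert(36) -> [20, 36]
insert(14) -> [14, 36, 20]

Final heap: [14, 36, 20]


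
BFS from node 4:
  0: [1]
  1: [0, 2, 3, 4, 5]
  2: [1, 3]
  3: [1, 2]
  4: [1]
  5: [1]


Visit 4, enqueue [1]
Visit 1, enqueue [0, 2, 3, 5]
Visit 0, enqueue []
Visit 2, enqueue []
Visit 3, enqueue []
Visit 5, enqueue []

BFS order: [4, 1, 0, 2, 3, 5]


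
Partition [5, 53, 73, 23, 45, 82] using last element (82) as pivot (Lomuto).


Pivot: 82
  5 <= 82: advance i (no swap)
  53 <= 82: advance i (no swap)
  73 <= 82: advance i (no swap)
  23 <= 82: advance i (no swap)
  45 <= 82: advance i (no swap)
Place pivot at 5: [5, 53, 73, 23, 45, 82]

Partitioned: [5, 53, 73, 23, 45, 82]


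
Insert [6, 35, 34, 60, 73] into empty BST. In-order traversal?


Insert 6: root
Insert 35: R from 6
Insert 34: R from 6 -> L from 35
Insert 60: R from 6 -> R from 35
Insert 73: R from 6 -> R from 35 -> R from 60

In-order: [6, 34, 35, 60, 73]


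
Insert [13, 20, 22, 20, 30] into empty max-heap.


Insert 13: [13]
Insert 20: [20, 13]
Insert 22: [22, 13, 20]
Insert 20: [22, 20, 20, 13]
Insert 30: [30, 22, 20, 13, 20]

Final heap: [30, 22, 20, 13, 20]


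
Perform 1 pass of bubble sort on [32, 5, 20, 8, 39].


Initial: [32, 5, 20, 8, 39]
Pass 1: [5, 20, 8, 32, 39] (3 swaps)

After 1 pass: [5, 20, 8, 32, 39]


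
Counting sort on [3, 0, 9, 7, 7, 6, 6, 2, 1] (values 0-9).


Input: [3, 0, 9, 7, 7, 6, 6, 2, 1]
Counts: [1, 1, 1, 1, 0, 0, 2, 2, 0, 1]

Sorted: [0, 1, 2, 3, 6, 6, 7, 7, 9]


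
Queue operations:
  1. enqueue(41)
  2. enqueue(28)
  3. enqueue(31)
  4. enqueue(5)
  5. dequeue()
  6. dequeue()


enqueue(41) -> [41]
enqueue(28) -> [41, 28]
enqueue(31) -> [41, 28, 31]
enqueue(5) -> [41, 28, 31, 5]
dequeue()->41, [28, 31, 5]
dequeue()->28, [31, 5]

Final queue: [31, 5]


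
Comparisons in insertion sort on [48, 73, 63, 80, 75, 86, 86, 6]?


Algorithm: insertion sort
Input: [48, 73, 63, 80, 75, 86, 86, 6]
Sorted: [6, 48, 63, 73, 75, 80, 86, 86]

15


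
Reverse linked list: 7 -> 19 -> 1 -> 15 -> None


Step 1: curr=7, set curr.next=prev(None) | reversed so far: 7
Step 2: curr=19, set curr.next=prev(7) | reversed so far: 19 -> 7
Step 3: curr=1, set curr.next=prev(19) | reversed so far: 1 -> 19 -> 7
Step 4: curr=15, set curr.next=prev(1) | reversed so far: 15 -> 1 -> 19 -> 7

15 -> 1 -> 19 -> 7 -> None


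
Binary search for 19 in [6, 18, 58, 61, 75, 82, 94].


Step 1: lo=0, hi=6, mid=3, val=61
Step 2: lo=0, hi=2, mid=1, val=18
Step 3: lo=2, hi=2, mid=2, val=58

Not found


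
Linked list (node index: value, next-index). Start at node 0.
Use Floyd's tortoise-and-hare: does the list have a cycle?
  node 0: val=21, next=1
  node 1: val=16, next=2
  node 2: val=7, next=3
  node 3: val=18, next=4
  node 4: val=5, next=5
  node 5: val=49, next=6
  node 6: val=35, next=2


Floyd's tortoise (slow, +1) and hare (fast, +2):
  init: slow=0, fast=0
  step 1: slow=1, fast=2
  step 2: slow=2, fast=4
  step 3: slow=3, fast=6
  step 4: slow=4, fast=3
  step 5: slow=5, fast=5
  slow == fast at node 5: cycle detected

Cycle: yes


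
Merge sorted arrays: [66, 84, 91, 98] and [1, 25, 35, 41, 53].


Take 1 from B
Take 25 from B
Take 35 from B
Take 41 from B
Take 53 from B

Merged: [1, 25, 35, 41, 53, 66, 84, 91, 98]


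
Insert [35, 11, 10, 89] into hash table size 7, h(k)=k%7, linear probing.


Insert 35: h=0 -> slot 0
Insert 11: h=4 -> slot 4
Insert 10: h=3 -> slot 3
Insert 89: h=5 -> slot 5

Table: [35, None, None, 10, 11, 89, None]


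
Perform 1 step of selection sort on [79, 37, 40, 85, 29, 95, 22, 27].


Initial: [79, 37, 40, 85, 29, 95, 22, 27]
Step 1: min=22 at 6
  Swap: [22, 37, 40, 85, 29, 95, 79, 27]

After 1 step: [22, 37, 40, 85, 29, 95, 79, 27]


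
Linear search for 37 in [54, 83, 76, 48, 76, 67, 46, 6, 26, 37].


i=0: 54!=37
i=1: 83!=37
i=2: 76!=37
i=3: 48!=37
i=4: 76!=37
i=5: 67!=37
i=6: 46!=37
i=7: 6!=37
i=8: 26!=37
i=9: 37==37 found!

Found at 9, 10 comps


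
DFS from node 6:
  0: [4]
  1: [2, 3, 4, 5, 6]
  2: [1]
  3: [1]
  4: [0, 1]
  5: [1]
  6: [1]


Visit 6, push [1]
Visit 1, push [5, 4, 3, 2]
Visit 2, push []
Visit 3, push []
Visit 4, push [0]
Visit 0, push []
Visit 5, push []

DFS order: [6, 1, 2, 3, 4, 0, 5]


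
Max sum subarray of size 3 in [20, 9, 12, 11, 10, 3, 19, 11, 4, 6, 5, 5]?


[0:3]: 41
[1:4]: 32
[2:5]: 33
[3:6]: 24
[4:7]: 32
[5:8]: 33
[6:9]: 34
[7:10]: 21
[8:11]: 15
[9:12]: 16

Max: 41 at [0:3]


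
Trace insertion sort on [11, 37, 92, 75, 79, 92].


Initial: [11, 37, 92, 75, 79, 92]
Insert 37: [11, 37, 92, 75, 79, 92]
Insert 92: [11, 37, 92, 75, 79, 92]
Insert 75: [11, 37, 75, 92, 79, 92]
Insert 79: [11, 37, 75, 79, 92, 92]
Insert 92: [11, 37, 75, 79, 92, 92]

Sorted: [11, 37, 75, 79, 92, 92]


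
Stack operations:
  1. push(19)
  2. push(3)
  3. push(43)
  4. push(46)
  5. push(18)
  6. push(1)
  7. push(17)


push(19) -> [19]
push(3) -> [19, 3]
push(43) -> [19, 3, 43]
push(46) -> [19, 3, 43, 46]
push(18) -> [19, 3, 43, 46, 18]
push(1) -> [19, 3, 43, 46, 18, 1]
push(17) -> [19, 3, 43, 46, 18, 1, 17]

Final stack: [19, 3, 43, 46, 18, 1, 17]


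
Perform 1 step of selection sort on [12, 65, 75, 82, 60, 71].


Initial: [12, 65, 75, 82, 60, 71]
Step 1: min=12 at 0
  Swap: [12, 65, 75, 82, 60, 71]

After 1 step: [12, 65, 75, 82, 60, 71]


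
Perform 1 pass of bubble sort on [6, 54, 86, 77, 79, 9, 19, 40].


Initial: [6, 54, 86, 77, 79, 9, 19, 40]
Pass 1: [6, 54, 77, 79, 9, 19, 40, 86] (5 swaps)

After 1 pass: [6, 54, 77, 79, 9, 19, 40, 86]


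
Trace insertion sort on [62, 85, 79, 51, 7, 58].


Initial: [62, 85, 79, 51, 7, 58]
Insert 85: [62, 85, 79, 51, 7, 58]
Insert 79: [62, 79, 85, 51, 7, 58]
Insert 51: [51, 62, 79, 85, 7, 58]
Insert 7: [7, 51, 62, 79, 85, 58]
Insert 58: [7, 51, 58, 62, 79, 85]

Sorted: [7, 51, 58, 62, 79, 85]


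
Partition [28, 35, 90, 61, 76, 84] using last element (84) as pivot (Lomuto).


Pivot: 84
  28 <= 84: advance i (no swap)
  35 <= 84: advance i (no swap)
  61 <= 84: swap -> [28, 35, 61, 90, 76, 84]
  76 <= 84: swap -> [28, 35, 61, 76, 90, 84]
Place pivot at 4: [28, 35, 61, 76, 84, 90]

Partitioned: [28, 35, 61, 76, 84, 90]


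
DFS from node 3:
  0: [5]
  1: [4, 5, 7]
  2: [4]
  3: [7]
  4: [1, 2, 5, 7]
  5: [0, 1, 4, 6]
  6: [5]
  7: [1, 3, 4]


Visit 3, push [7]
Visit 7, push [4, 1]
Visit 1, push [5, 4]
Visit 4, push [5, 2]
Visit 2, push []
Visit 5, push [6, 0]
Visit 0, push []
Visit 6, push []

DFS order: [3, 7, 1, 4, 2, 5, 0, 6]


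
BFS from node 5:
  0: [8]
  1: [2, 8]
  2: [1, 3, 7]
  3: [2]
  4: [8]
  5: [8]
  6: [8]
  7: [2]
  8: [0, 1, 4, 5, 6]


Visit 5, enqueue [8]
Visit 8, enqueue [0, 1, 4, 6]
Visit 0, enqueue []
Visit 1, enqueue [2]
Visit 4, enqueue []
Visit 6, enqueue []
Visit 2, enqueue [3, 7]
Visit 3, enqueue []
Visit 7, enqueue []

BFS order: [5, 8, 0, 1, 4, 6, 2, 3, 7]


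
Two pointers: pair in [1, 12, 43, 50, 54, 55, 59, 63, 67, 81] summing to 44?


lo=0(1)+hi=9(81)=82
lo=0(1)+hi=8(67)=68
lo=0(1)+hi=7(63)=64
lo=0(1)+hi=6(59)=60
lo=0(1)+hi=5(55)=56
lo=0(1)+hi=4(54)=55
lo=0(1)+hi=3(50)=51
lo=0(1)+hi=2(43)=44

Yes: 1+43=44


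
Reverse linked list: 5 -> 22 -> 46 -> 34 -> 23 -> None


Step 1: curr=5, set curr.next=prev(None) | reversed so far: 5
Step 2: curr=22, set curr.next=prev(5) | reversed so far: 22 -> 5
Step 3: curr=46, set curr.next=prev(22) | reversed so far: 46 -> 22 -> 5
Step 4: curr=34, set curr.next=prev(46) | reversed so far: 34 -> 46 -> 22 -> 5
Step 5: curr=23, set curr.next=prev(34) | reversed so far: 23 -> 34 -> 46 -> 22 -> 5

23 -> 34 -> 46 -> 22 -> 5 -> None


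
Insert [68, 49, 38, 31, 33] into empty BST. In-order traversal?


Insert 68: root
Insert 49: L from 68
Insert 38: L from 68 -> L from 49
Insert 31: L from 68 -> L from 49 -> L from 38
Insert 33: L from 68 -> L from 49 -> L from 38 -> R from 31

In-order: [31, 33, 38, 49, 68]


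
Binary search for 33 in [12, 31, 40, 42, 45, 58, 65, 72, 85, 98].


Step 1: lo=0, hi=9, mid=4, val=45
Step 2: lo=0, hi=3, mid=1, val=31
Step 3: lo=2, hi=3, mid=2, val=40

Not found


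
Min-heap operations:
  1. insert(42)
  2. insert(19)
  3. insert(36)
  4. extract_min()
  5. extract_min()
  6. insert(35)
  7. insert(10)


insert(42) -> [42]
insert(19) -> [19, 42]
insert(36) -> [19, 42, 36]
extract_min()->19, [36, 42]
extract_min()->36, [42]
insert(35) -> [35, 42]
insert(10) -> [10, 42, 35]

Final heap: [10, 42, 35]


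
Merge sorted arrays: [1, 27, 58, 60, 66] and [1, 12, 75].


Take 1 from A
Take 1 from B
Take 12 from B
Take 27 from A
Take 58 from A
Take 60 from A
Take 66 from A

Merged: [1, 1, 12, 27, 58, 60, 66, 75]


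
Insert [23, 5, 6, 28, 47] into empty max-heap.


Insert 23: [23]
Insert 5: [23, 5]
Insert 6: [23, 5, 6]
Insert 28: [28, 23, 6, 5]
Insert 47: [47, 28, 6, 5, 23]

Final heap: [47, 28, 6, 5, 23]


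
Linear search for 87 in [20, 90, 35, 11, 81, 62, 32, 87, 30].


i=0: 20!=87
i=1: 90!=87
i=2: 35!=87
i=3: 11!=87
i=4: 81!=87
i=5: 62!=87
i=6: 32!=87
i=7: 87==87 found!

Found at 7, 8 comps


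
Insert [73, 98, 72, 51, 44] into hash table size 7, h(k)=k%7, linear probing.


Insert 73: h=3 -> slot 3
Insert 98: h=0 -> slot 0
Insert 72: h=2 -> slot 2
Insert 51: h=2, 2 probes -> slot 4
Insert 44: h=2, 3 probes -> slot 5

Table: [98, None, 72, 73, 51, 44, None]


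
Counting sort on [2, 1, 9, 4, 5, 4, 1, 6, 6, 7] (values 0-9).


Input: [2, 1, 9, 4, 5, 4, 1, 6, 6, 7]
Counts: [0, 2, 1, 0, 2, 1, 2, 1, 0, 1]

Sorted: [1, 1, 2, 4, 4, 5, 6, 6, 7, 9]


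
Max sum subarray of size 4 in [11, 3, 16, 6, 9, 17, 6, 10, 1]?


[0:4]: 36
[1:5]: 34
[2:6]: 48
[3:7]: 38
[4:8]: 42
[5:9]: 34

Max: 48 at [2:6]


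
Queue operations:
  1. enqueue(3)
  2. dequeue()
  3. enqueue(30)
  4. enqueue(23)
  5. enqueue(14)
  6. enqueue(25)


enqueue(3) -> [3]
dequeue()->3, []
enqueue(30) -> [30]
enqueue(23) -> [30, 23]
enqueue(14) -> [30, 23, 14]
enqueue(25) -> [30, 23, 14, 25]

Final queue: [30, 23, 14, 25]


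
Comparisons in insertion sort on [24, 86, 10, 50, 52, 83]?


Algorithm: insertion sort
Input: [24, 86, 10, 50, 52, 83]
Sorted: [10, 24, 50, 52, 83, 86]

9


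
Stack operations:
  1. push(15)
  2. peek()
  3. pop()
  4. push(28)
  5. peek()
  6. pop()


push(15) -> [15]
peek()->15
pop()->15, []
push(28) -> [28]
peek()->28
pop()->28, []

Final stack: []


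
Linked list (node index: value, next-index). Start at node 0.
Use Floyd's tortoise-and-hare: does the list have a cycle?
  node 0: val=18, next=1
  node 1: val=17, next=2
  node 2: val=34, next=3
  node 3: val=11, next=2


Floyd's tortoise (slow, +1) and hare (fast, +2):
  init: slow=0, fast=0
  step 1: slow=1, fast=2
  step 2: slow=2, fast=2
  slow == fast at node 2: cycle detected

Cycle: yes


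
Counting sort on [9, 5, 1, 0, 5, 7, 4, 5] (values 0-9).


Input: [9, 5, 1, 0, 5, 7, 4, 5]
Counts: [1, 1, 0, 0, 1, 3, 0, 1, 0, 1]

Sorted: [0, 1, 4, 5, 5, 5, 7, 9]


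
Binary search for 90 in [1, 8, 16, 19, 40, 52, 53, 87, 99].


Step 1: lo=0, hi=8, mid=4, val=40
Step 2: lo=5, hi=8, mid=6, val=53
Step 3: lo=7, hi=8, mid=7, val=87
Step 4: lo=8, hi=8, mid=8, val=99

Not found


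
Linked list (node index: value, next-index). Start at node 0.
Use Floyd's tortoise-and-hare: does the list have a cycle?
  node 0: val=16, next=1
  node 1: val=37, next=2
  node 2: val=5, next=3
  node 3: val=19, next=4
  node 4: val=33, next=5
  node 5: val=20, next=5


Floyd's tortoise (slow, +1) and hare (fast, +2):
  init: slow=0, fast=0
  step 1: slow=1, fast=2
  step 2: slow=2, fast=4
  step 3: slow=3, fast=5
  step 4: slow=4, fast=5
  step 5: slow=5, fast=5
  slow == fast at node 5: cycle detected

Cycle: yes


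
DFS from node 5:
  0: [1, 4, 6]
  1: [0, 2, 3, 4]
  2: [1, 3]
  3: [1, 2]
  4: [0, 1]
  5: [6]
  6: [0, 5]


Visit 5, push [6]
Visit 6, push [0]
Visit 0, push [4, 1]
Visit 1, push [4, 3, 2]
Visit 2, push [3]
Visit 3, push []
Visit 4, push []

DFS order: [5, 6, 0, 1, 2, 3, 4]


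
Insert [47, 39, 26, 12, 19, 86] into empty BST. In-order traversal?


Insert 47: root
Insert 39: L from 47
Insert 26: L from 47 -> L from 39
Insert 12: L from 47 -> L from 39 -> L from 26
Insert 19: L from 47 -> L from 39 -> L from 26 -> R from 12
Insert 86: R from 47

In-order: [12, 19, 26, 39, 47, 86]


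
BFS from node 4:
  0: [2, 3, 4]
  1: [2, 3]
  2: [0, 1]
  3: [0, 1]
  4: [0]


Visit 4, enqueue [0]
Visit 0, enqueue [2, 3]
Visit 2, enqueue [1]
Visit 3, enqueue []
Visit 1, enqueue []

BFS order: [4, 0, 2, 3, 1]


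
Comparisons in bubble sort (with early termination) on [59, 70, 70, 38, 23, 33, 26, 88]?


Algorithm: bubble sort (with early termination)
Input: [59, 70, 70, 38, 23, 33, 26, 88]
Sorted: [23, 26, 33, 38, 59, 70, 70, 88]

27


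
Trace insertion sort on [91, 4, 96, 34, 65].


Initial: [91, 4, 96, 34, 65]
Insert 4: [4, 91, 96, 34, 65]
Insert 96: [4, 91, 96, 34, 65]
Insert 34: [4, 34, 91, 96, 65]
Insert 65: [4, 34, 65, 91, 96]

Sorted: [4, 34, 65, 91, 96]


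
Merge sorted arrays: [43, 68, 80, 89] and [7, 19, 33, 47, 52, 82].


Take 7 from B
Take 19 from B
Take 33 from B
Take 43 from A
Take 47 from B
Take 52 from B
Take 68 from A
Take 80 from A
Take 82 from B

Merged: [7, 19, 33, 43, 47, 52, 68, 80, 82, 89]


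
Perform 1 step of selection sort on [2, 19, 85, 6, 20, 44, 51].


Initial: [2, 19, 85, 6, 20, 44, 51]
Step 1: min=2 at 0
  Swap: [2, 19, 85, 6, 20, 44, 51]

After 1 step: [2, 19, 85, 6, 20, 44, 51]


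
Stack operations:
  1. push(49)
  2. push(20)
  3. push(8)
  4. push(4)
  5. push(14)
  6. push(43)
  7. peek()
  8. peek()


push(49) -> [49]
push(20) -> [49, 20]
push(8) -> [49, 20, 8]
push(4) -> [49, 20, 8, 4]
push(14) -> [49, 20, 8, 4, 14]
push(43) -> [49, 20, 8, 4, 14, 43]
peek()->43
peek()->43

Final stack: [49, 20, 8, 4, 14, 43]


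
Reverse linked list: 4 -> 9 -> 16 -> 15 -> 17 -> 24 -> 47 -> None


Step 1: curr=4, set curr.next=prev(None) | reversed so far: 4
Step 2: curr=9, set curr.next=prev(4) | reversed so far: 9 -> 4
Step 3: curr=16, set curr.next=prev(9) | reversed so far: 16 -> 9 -> 4
Step 4: curr=15, set curr.next=prev(16) | reversed so far: 15 -> 16 -> 9 -> 4
Step 5: curr=17, set curr.next=prev(15) | reversed so far: 17 -> 15 -> 16 -> 9 -> 4
Step 6: curr=24, set curr.next=prev(17) | reversed so far: 24 -> 17 -> 15 -> 16 -> 9 -> 4
Step 7: curr=47, set curr.next=prev(24) | reversed so far: 47 -> 24 -> 17 -> 15 -> 16 -> 9 -> 4

47 -> 24 -> 17 -> 15 -> 16 -> 9 -> 4 -> None


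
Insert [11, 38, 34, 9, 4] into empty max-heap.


Insert 11: [11]
Insert 38: [38, 11]
Insert 34: [38, 11, 34]
Insert 9: [38, 11, 34, 9]
Insert 4: [38, 11, 34, 9, 4]

Final heap: [38, 11, 34, 9, 4]


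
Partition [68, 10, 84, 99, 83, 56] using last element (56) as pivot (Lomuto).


Pivot: 56
  10 <= 56: swap -> [10, 68, 84, 99, 83, 56]
Place pivot at 1: [10, 56, 84, 99, 83, 68]

Partitioned: [10, 56, 84, 99, 83, 68]


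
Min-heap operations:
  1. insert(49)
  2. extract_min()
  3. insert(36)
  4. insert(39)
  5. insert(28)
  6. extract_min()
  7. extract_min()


insert(49) -> [49]
extract_min()->49, []
insert(36) -> [36]
insert(39) -> [36, 39]
insert(28) -> [28, 39, 36]
extract_min()->28, [36, 39]
extract_min()->36, [39]

Final heap: [39]


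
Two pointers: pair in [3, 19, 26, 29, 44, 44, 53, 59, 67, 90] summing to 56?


lo=0(3)+hi=9(90)=93
lo=0(3)+hi=8(67)=70
lo=0(3)+hi=7(59)=62
lo=0(3)+hi=6(53)=56

Yes: 3+53=56


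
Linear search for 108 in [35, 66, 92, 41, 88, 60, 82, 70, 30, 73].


i=0: 35!=108
i=1: 66!=108
i=2: 92!=108
i=3: 41!=108
i=4: 88!=108
i=5: 60!=108
i=6: 82!=108
i=7: 70!=108
i=8: 30!=108
i=9: 73!=108

Not found, 10 comps


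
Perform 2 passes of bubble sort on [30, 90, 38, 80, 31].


Initial: [30, 90, 38, 80, 31]
Pass 1: [30, 38, 80, 31, 90] (3 swaps)
Pass 2: [30, 38, 31, 80, 90] (1 swaps)

After 2 passes: [30, 38, 31, 80, 90]


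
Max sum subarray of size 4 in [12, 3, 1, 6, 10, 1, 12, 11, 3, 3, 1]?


[0:4]: 22
[1:5]: 20
[2:6]: 18
[3:7]: 29
[4:8]: 34
[5:9]: 27
[6:10]: 29
[7:11]: 18

Max: 34 at [4:8]


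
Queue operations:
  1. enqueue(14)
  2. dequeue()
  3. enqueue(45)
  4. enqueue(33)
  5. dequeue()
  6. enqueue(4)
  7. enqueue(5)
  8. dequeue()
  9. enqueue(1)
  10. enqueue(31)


enqueue(14) -> [14]
dequeue()->14, []
enqueue(45) -> [45]
enqueue(33) -> [45, 33]
dequeue()->45, [33]
enqueue(4) -> [33, 4]
enqueue(5) -> [33, 4, 5]
dequeue()->33, [4, 5]
enqueue(1) -> [4, 5, 1]
enqueue(31) -> [4, 5, 1, 31]

Final queue: [4, 5, 1, 31]


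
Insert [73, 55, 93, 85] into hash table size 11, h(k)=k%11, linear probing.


Insert 73: h=7 -> slot 7
Insert 55: h=0 -> slot 0
Insert 93: h=5 -> slot 5
Insert 85: h=8 -> slot 8

Table: [55, None, None, None, None, 93, None, 73, 85, None, None]


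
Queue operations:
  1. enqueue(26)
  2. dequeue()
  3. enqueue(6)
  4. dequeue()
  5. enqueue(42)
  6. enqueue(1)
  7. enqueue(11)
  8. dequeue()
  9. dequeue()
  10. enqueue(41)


enqueue(26) -> [26]
dequeue()->26, []
enqueue(6) -> [6]
dequeue()->6, []
enqueue(42) -> [42]
enqueue(1) -> [42, 1]
enqueue(11) -> [42, 1, 11]
dequeue()->42, [1, 11]
dequeue()->1, [11]
enqueue(41) -> [11, 41]

Final queue: [11, 41]


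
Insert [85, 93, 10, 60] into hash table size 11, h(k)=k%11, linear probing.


Insert 85: h=8 -> slot 8
Insert 93: h=5 -> slot 5
Insert 10: h=10 -> slot 10
Insert 60: h=5, 1 probes -> slot 6

Table: [None, None, None, None, None, 93, 60, None, 85, None, 10]


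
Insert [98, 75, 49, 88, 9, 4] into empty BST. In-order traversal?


Insert 98: root
Insert 75: L from 98
Insert 49: L from 98 -> L from 75
Insert 88: L from 98 -> R from 75
Insert 9: L from 98 -> L from 75 -> L from 49
Insert 4: L from 98 -> L from 75 -> L from 49 -> L from 9

In-order: [4, 9, 49, 75, 88, 98]


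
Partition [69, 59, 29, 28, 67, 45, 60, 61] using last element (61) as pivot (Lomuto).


Pivot: 61
  59 <= 61: swap -> [59, 69, 29, 28, 67, 45, 60, 61]
  29 <= 61: swap -> [59, 29, 69, 28, 67, 45, 60, 61]
  28 <= 61: swap -> [59, 29, 28, 69, 67, 45, 60, 61]
  45 <= 61: swap -> [59, 29, 28, 45, 67, 69, 60, 61]
  60 <= 61: swap -> [59, 29, 28, 45, 60, 69, 67, 61]
Place pivot at 5: [59, 29, 28, 45, 60, 61, 67, 69]

Partitioned: [59, 29, 28, 45, 60, 61, 67, 69]


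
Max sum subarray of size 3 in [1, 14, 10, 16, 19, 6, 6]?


[0:3]: 25
[1:4]: 40
[2:5]: 45
[3:6]: 41
[4:7]: 31

Max: 45 at [2:5]


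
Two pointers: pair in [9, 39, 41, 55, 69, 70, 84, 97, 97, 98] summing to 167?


lo=0(9)+hi=9(98)=107
lo=1(39)+hi=9(98)=137
lo=2(41)+hi=9(98)=139
lo=3(55)+hi=9(98)=153
lo=4(69)+hi=9(98)=167

Yes: 69+98=167


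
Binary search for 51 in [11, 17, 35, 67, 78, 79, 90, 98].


Step 1: lo=0, hi=7, mid=3, val=67
Step 2: lo=0, hi=2, mid=1, val=17
Step 3: lo=2, hi=2, mid=2, val=35

Not found


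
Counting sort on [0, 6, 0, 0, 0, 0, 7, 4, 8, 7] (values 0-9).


Input: [0, 6, 0, 0, 0, 0, 7, 4, 8, 7]
Counts: [5, 0, 0, 0, 1, 0, 1, 2, 1, 0]

Sorted: [0, 0, 0, 0, 0, 4, 6, 7, 7, 8]


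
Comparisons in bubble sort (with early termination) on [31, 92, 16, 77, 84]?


Algorithm: bubble sort (with early termination)
Input: [31, 92, 16, 77, 84]
Sorted: [16, 31, 77, 84, 92]

9


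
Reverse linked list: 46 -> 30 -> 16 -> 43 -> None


Step 1: curr=46, set curr.next=prev(None) | reversed so far: 46
Step 2: curr=30, set curr.next=prev(46) | reversed so far: 30 -> 46
Step 3: curr=16, set curr.next=prev(30) | reversed so far: 16 -> 30 -> 46
Step 4: curr=43, set curr.next=prev(16) | reversed so far: 43 -> 16 -> 30 -> 46

43 -> 16 -> 30 -> 46 -> None


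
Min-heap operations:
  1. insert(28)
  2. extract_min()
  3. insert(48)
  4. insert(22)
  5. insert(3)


insert(28) -> [28]
extract_min()->28, []
insert(48) -> [48]
insert(22) -> [22, 48]
insert(3) -> [3, 48, 22]

Final heap: [3, 48, 22]


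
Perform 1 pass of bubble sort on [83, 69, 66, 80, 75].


Initial: [83, 69, 66, 80, 75]
Pass 1: [69, 66, 80, 75, 83] (4 swaps)

After 1 pass: [69, 66, 80, 75, 83]


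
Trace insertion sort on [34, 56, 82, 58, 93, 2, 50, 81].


Initial: [34, 56, 82, 58, 93, 2, 50, 81]
Insert 56: [34, 56, 82, 58, 93, 2, 50, 81]
Insert 82: [34, 56, 82, 58, 93, 2, 50, 81]
Insert 58: [34, 56, 58, 82, 93, 2, 50, 81]
Insert 93: [34, 56, 58, 82, 93, 2, 50, 81]
Insert 2: [2, 34, 56, 58, 82, 93, 50, 81]
Insert 50: [2, 34, 50, 56, 58, 82, 93, 81]
Insert 81: [2, 34, 50, 56, 58, 81, 82, 93]

Sorted: [2, 34, 50, 56, 58, 81, 82, 93]


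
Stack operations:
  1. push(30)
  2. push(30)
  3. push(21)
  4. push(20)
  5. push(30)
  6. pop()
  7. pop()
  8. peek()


push(30) -> [30]
push(30) -> [30, 30]
push(21) -> [30, 30, 21]
push(20) -> [30, 30, 21, 20]
push(30) -> [30, 30, 21, 20, 30]
pop()->30, [30, 30, 21, 20]
pop()->20, [30, 30, 21]
peek()->21

Final stack: [30, 30, 21]


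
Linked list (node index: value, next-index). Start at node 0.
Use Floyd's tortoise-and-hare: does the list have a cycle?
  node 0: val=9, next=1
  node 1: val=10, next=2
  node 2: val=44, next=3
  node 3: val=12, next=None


Floyd's tortoise (slow, +1) and hare (fast, +2):
  init: slow=0, fast=0
  step 1: slow=1, fast=2
  step 2: fast 2->3->None, no cycle

Cycle: no


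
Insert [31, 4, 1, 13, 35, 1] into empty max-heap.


Insert 31: [31]
Insert 4: [31, 4]
Insert 1: [31, 4, 1]
Insert 13: [31, 13, 1, 4]
Insert 35: [35, 31, 1, 4, 13]
Insert 1: [35, 31, 1, 4, 13, 1]

Final heap: [35, 31, 1, 4, 13, 1]


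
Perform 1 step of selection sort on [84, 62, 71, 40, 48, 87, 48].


Initial: [84, 62, 71, 40, 48, 87, 48]
Step 1: min=40 at 3
  Swap: [40, 62, 71, 84, 48, 87, 48]

After 1 step: [40, 62, 71, 84, 48, 87, 48]


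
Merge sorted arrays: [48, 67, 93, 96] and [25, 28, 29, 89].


Take 25 from B
Take 28 from B
Take 29 from B
Take 48 from A
Take 67 from A
Take 89 from B

Merged: [25, 28, 29, 48, 67, 89, 93, 96]


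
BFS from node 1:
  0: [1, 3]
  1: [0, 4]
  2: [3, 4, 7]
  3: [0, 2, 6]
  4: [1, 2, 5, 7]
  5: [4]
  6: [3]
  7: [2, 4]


Visit 1, enqueue [0, 4]
Visit 0, enqueue [3]
Visit 4, enqueue [2, 5, 7]
Visit 3, enqueue [6]
Visit 2, enqueue []
Visit 5, enqueue []
Visit 7, enqueue []
Visit 6, enqueue []

BFS order: [1, 0, 4, 3, 2, 5, 7, 6]


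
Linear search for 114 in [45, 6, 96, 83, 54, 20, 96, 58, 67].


i=0: 45!=114
i=1: 6!=114
i=2: 96!=114
i=3: 83!=114
i=4: 54!=114
i=5: 20!=114
i=6: 96!=114
i=7: 58!=114
i=8: 67!=114

Not found, 9 comps


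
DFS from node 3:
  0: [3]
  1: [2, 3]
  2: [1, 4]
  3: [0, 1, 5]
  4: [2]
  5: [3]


Visit 3, push [5, 1, 0]
Visit 0, push []
Visit 1, push [2]
Visit 2, push [4]
Visit 4, push []
Visit 5, push []

DFS order: [3, 0, 1, 2, 4, 5]


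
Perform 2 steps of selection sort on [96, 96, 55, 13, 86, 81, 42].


Initial: [96, 96, 55, 13, 86, 81, 42]
Step 1: min=13 at 3
  Swap: [13, 96, 55, 96, 86, 81, 42]
Step 2: min=42 at 6
  Swap: [13, 42, 55, 96, 86, 81, 96]

After 2 steps: [13, 42, 55, 96, 86, 81, 96]


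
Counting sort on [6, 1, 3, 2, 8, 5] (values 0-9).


Input: [6, 1, 3, 2, 8, 5]
Counts: [0, 1, 1, 1, 0, 1, 1, 0, 1, 0]

Sorted: [1, 2, 3, 5, 6, 8]


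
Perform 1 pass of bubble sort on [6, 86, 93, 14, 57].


Initial: [6, 86, 93, 14, 57]
Pass 1: [6, 86, 14, 57, 93] (2 swaps)

After 1 pass: [6, 86, 14, 57, 93]


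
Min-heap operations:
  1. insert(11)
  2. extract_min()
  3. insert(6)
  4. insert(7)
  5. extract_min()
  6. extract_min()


insert(11) -> [11]
extract_min()->11, []
insert(6) -> [6]
insert(7) -> [6, 7]
extract_min()->6, [7]
extract_min()->7, []

Final heap: []


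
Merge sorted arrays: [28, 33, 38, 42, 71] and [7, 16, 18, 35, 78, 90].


Take 7 from B
Take 16 from B
Take 18 from B
Take 28 from A
Take 33 from A
Take 35 from B
Take 38 from A
Take 42 from A
Take 71 from A

Merged: [7, 16, 18, 28, 33, 35, 38, 42, 71, 78, 90]


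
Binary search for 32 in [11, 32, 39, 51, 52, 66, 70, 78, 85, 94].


Step 1: lo=0, hi=9, mid=4, val=52
Step 2: lo=0, hi=3, mid=1, val=32

Found at index 1


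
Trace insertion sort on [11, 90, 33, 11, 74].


Initial: [11, 90, 33, 11, 74]
Insert 90: [11, 90, 33, 11, 74]
Insert 33: [11, 33, 90, 11, 74]
Insert 11: [11, 11, 33, 90, 74]
Insert 74: [11, 11, 33, 74, 90]

Sorted: [11, 11, 33, 74, 90]


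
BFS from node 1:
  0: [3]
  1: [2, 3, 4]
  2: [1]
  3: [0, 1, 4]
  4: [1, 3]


Visit 1, enqueue [2, 3, 4]
Visit 2, enqueue []
Visit 3, enqueue [0]
Visit 4, enqueue []
Visit 0, enqueue []

BFS order: [1, 2, 3, 4, 0]


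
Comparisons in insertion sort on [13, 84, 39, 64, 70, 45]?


Algorithm: insertion sort
Input: [13, 84, 39, 64, 70, 45]
Sorted: [13, 39, 45, 64, 70, 84]

11


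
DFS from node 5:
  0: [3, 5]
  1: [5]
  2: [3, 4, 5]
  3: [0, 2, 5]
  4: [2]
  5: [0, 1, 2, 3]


Visit 5, push [3, 2, 1, 0]
Visit 0, push [3]
Visit 3, push [2]
Visit 2, push [4]
Visit 4, push []
Visit 1, push []

DFS order: [5, 0, 3, 2, 4, 1]


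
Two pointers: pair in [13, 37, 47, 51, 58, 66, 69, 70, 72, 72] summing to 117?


lo=0(13)+hi=9(72)=85
lo=1(37)+hi=9(72)=109
lo=2(47)+hi=9(72)=119
lo=2(47)+hi=8(72)=119
lo=2(47)+hi=7(70)=117

Yes: 47+70=117


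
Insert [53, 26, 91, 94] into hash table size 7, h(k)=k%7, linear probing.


Insert 53: h=4 -> slot 4
Insert 26: h=5 -> slot 5
Insert 91: h=0 -> slot 0
Insert 94: h=3 -> slot 3

Table: [91, None, None, 94, 53, 26, None]


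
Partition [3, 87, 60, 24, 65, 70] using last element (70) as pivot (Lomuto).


Pivot: 70
  3 <= 70: advance i (no swap)
  60 <= 70: swap -> [3, 60, 87, 24, 65, 70]
  24 <= 70: swap -> [3, 60, 24, 87, 65, 70]
  65 <= 70: swap -> [3, 60, 24, 65, 87, 70]
Place pivot at 4: [3, 60, 24, 65, 70, 87]

Partitioned: [3, 60, 24, 65, 70, 87]


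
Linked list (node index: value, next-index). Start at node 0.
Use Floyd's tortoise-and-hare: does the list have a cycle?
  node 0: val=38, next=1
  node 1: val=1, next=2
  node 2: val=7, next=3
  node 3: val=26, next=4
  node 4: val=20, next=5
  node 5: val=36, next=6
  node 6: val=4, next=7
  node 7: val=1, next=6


Floyd's tortoise (slow, +1) and hare (fast, +2):
  init: slow=0, fast=0
  step 1: slow=1, fast=2
  step 2: slow=2, fast=4
  step 3: slow=3, fast=6
  step 4: slow=4, fast=6
  step 5: slow=5, fast=6
  step 6: slow=6, fast=6
  slow == fast at node 6: cycle detected

Cycle: yes


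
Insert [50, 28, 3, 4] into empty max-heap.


Insert 50: [50]
Insert 28: [50, 28]
Insert 3: [50, 28, 3]
Insert 4: [50, 28, 3, 4]

Final heap: [50, 28, 3, 4]


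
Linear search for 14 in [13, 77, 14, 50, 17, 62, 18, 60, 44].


i=0: 13!=14
i=1: 77!=14
i=2: 14==14 found!

Found at 2, 3 comps


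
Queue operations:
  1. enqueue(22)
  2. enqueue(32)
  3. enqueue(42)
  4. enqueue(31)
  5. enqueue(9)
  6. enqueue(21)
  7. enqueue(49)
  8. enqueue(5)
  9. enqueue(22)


enqueue(22) -> [22]
enqueue(32) -> [22, 32]
enqueue(42) -> [22, 32, 42]
enqueue(31) -> [22, 32, 42, 31]
enqueue(9) -> [22, 32, 42, 31, 9]
enqueue(21) -> [22, 32, 42, 31, 9, 21]
enqueue(49) -> [22, 32, 42, 31, 9, 21, 49]
enqueue(5) -> [22, 32, 42, 31, 9, 21, 49, 5]
enqueue(22) -> [22, 32, 42, 31, 9, 21, 49, 5, 22]

Final queue: [22, 32, 42, 31, 9, 21, 49, 5, 22]


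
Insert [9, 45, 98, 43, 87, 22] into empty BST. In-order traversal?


Insert 9: root
Insert 45: R from 9
Insert 98: R from 9 -> R from 45
Insert 43: R from 9 -> L from 45
Insert 87: R from 9 -> R from 45 -> L from 98
Insert 22: R from 9 -> L from 45 -> L from 43

In-order: [9, 22, 43, 45, 87, 98]


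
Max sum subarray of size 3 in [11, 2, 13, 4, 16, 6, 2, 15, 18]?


[0:3]: 26
[1:4]: 19
[2:5]: 33
[3:6]: 26
[4:7]: 24
[5:8]: 23
[6:9]: 35

Max: 35 at [6:9]


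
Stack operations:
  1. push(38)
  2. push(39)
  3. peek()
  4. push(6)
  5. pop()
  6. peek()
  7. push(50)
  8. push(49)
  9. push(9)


push(38) -> [38]
push(39) -> [38, 39]
peek()->39
push(6) -> [38, 39, 6]
pop()->6, [38, 39]
peek()->39
push(50) -> [38, 39, 50]
push(49) -> [38, 39, 50, 49]
push(9) -> [38, 39, 50, 49, 9]

Final stack: [38, 39, 50, 49, 9]


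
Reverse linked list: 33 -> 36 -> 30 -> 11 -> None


Step 1: curr=33, set curr.next=prev(None) | reversed so far: 33
Step 2: curr=36, set curr.next=prev(33) | reversed so far: 36 -> 33
Step 3: curr=30, set curr.next=prev(36) | reversed so far: 30 -> 36 -> 33
Step 4: curr=11, set curr.next=prev(30) | reversed so far: 11 -> 30 -> 36 -> 33

11 -> 30 -> 36 -> 33 -> None


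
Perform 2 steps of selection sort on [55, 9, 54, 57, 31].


Initial: [55, 9, 54, 57, 31]
Step 1: min=9 at 1
  Swap: [9, 55, 54, 57, 31]
Step 2: min=31 at 4
  Swap: [9, 31, 54, 57, 55]

After 2 steps: [9, 31, 54, 57, 55]


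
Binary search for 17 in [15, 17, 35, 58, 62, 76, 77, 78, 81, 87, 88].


Step 1: lo=0, hi=10, mid=5, val=76
Step 2: lo=0, hi=4, mid=2, val=35
Step 3: lo=0, hi=1, mid=0, val=15
Step 4: lo=1, hi=1, mid=1, val=17

Found at index 1


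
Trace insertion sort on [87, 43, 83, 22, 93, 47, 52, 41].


Initial: [87, 43, 83, 22, 93, 47, 52, 41]
Insert 43: [43, 87, 83, 22, 93, 47, 52, 41]
Insert 83: [43, 83, 87, 22, 93, 47, 52, 41]
Insert 22: [22, 43, 83, 87, 93, 47, 52, 41]
Insert 93: [22, 43, 83, 87, 93, 47, 52, 41]
Insert 47: [22, 43, 47, 83, 87, 93, 52, 41]
Insert 52: [22, 43, 47, 52, 83, 87, 93, 41]
Insert 41: [22, 41, 43, 47, 52, 83, 87, 93]

Sorted: [22, 41, 43, 47, 52, 83, 87, 93]


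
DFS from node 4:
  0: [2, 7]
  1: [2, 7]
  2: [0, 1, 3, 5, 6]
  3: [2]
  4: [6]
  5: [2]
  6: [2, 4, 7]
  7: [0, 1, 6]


Visit 4, push [6]
Visit 6, push [7, 2]
Visit 2, push [5, 3, 1, 0]
Visit 0, push [7]
Visit 7, push [1]
Visit 1, push []
Visit 3, push []
Visit 5, push []

DFS order: [4, 6, 2, 0, 7, 1, 3, 5]


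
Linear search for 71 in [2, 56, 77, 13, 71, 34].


i=0: 2!=71
i=1: 56!=71
i=2: 77!=71
i=3: 13!=71
i=4: 71==71 found!

Found at 4, 5 comps


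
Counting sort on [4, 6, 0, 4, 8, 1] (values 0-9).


Input: [4, 6, 0, 4, 8, 1]
Counts: [1, 1, 0, 0, 2, 0, 1, 0, 1, 0]

Sorted: [0, 1, 4, 4, 6, 8]


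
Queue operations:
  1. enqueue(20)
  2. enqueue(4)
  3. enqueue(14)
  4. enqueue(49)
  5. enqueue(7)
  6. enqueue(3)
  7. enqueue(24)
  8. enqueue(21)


enqueue(20) -> [20]
enqueue(4) -> [20, 4]
enqueue(14) -> [20, 4, 14]
enqueue(49) -> [20, 4, 14, 49]
enqueue(7) -> [20, 4, 14, 49, 7]
enqueue(3) -> [20, 4, 14, 49, 7, 3]
enqueue(24) -> [20, 4, 14, 49, 7, 3, 24]
enqueue(21) -> [20, 4, 14, 49, 7, 3, 24, 21]

Final queue: [20, 4, 14, 49, 7, 3, 24, 21]


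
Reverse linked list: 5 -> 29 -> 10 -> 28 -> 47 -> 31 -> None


Step 1: curr=5, set curr.next=prev(None) | reversed so far: 5
Step 2: curr=29, set curr.next=prev(5) | reversed so far: 29 -> 5
Step 3: curr=10, set curr.next=prev(29) | reversed so far: 10 -> 29 -> 5
Step 4: curr=28, set curr.next=prev(10) | reversed so far: 28 -> 10 -> 29 -> 5
Step 5: curr=47, set curr.next=prev(28) | reversed so far: 47 -> 28 -> 10 -> 29 -> 5
Step 6: curr=31, set curr.next=prev(47) | reversed so far: 31 -> 47 -> 28 -> 10 -> 29 -> 5

31 -> 47 -> 28 -> 10 -> 29 -> 5 -> None


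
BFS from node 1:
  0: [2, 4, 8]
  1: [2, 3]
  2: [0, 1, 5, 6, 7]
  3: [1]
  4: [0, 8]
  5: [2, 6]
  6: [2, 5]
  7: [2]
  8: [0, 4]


Visit 1, enqueue [2, 3]
Visit 2, enqueue [0, 5, 6, 7]
Visit 3, enqueue []
Visit 0, enqueue [4, 8]
Visit 5, enqueue []
Visit 6, enqueue []
Visit 7, enqueue []
Visit 4, enqueue []
Visit 8, enqueue []

BFS order: [1, 2, 3, 0, 5, 6, 7, 4, 8]


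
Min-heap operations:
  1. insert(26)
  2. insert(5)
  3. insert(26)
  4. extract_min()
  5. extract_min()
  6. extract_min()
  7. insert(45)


insert(26) -> [26]
insert(5) -> [5, 26]
insert(26) -> [5, 26, 26]
extract_min()->5, [26, 26]
extract_min()->26, [26]
extract_min()->26, []
insert(45) -> [45]

Final heap: [45]


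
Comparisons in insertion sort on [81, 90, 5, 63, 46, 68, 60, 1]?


Algorithm: insertion sort
Input: [81, 90, 5, 63, 46, 68, 60, 1]
Sorted: [1, 5, 46, 60, 63, 68, 81, 90]

25


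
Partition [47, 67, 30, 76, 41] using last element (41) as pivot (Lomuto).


Pivot: 41
  30 <= 41: swap -> [30, 67, 47, 76, 41]
Place pivot at 1: [30, 41, 47, 76, 67]

Partitioned: [30, 41, 47, 76, 67]


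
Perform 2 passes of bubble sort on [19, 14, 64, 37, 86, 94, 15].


Initial: [19, 14, 64, 37, 86, 94, 15]
Pass 1: [14, 19, 37, 64, 86, 15, 94] (3 swaps)
Pass 2: [14, 19, 37, 64, 15, 86, 94] (1 swaps)

After 2 passes: [14, 19, 37, 64, 15, 86, 94]


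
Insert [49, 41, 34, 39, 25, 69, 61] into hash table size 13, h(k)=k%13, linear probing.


Insert 49: h=10 -> slot 10
Insert 41: h=2 -> slot 2
Insert 34: h=8 -> slot 8
Insert 39: h=0 -> slot 0
Insert 25: h=12 -> slot 12
Insert 69: h=4 -> slot 4
Insert 61: h=9 -> slot 9

Table: [39, None, 41, None, 69, None, None, None, 34, 61, 49, None, 25]


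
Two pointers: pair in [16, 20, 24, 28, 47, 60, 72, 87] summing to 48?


lo=0(16)+hi=7(87)=103
lo=0(16)+hi=6(72)=88
lo=0(16)+hi=5(60)=76
lo=0(16)+hi=4(47)=63
lo=0(16)+hi=3(28)=44
lo=1(20)+hi=3(28)=48

Yes: 20+28=48


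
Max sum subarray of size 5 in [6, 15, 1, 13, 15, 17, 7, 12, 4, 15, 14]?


[0:5]: 50
[1:6]: 61
[2:7]: 53
[3:8]: 64
[4:9]: 55
[5:10]: 55
[6:11]: 52

Max: 64 at [3:8]


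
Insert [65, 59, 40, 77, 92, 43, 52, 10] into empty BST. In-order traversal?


Insert 65: root
Insert 59: L from 65
Insert 40: L from 65 -> L from 59
Insert 77: R from 65
Insert 92: R from 65 -> R from 77
Insert 43: L from 65 -> L from 59 -> R from 40
Insert 52: L from 65 -> L from 59 -> R from 40 -> R from 43
Insert 10: L from 65 -> L from 59 -> L from 40

In-order: [10, 40, 43, 52, 59, 65, 77, 92]


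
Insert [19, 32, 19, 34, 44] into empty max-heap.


Insert 19: [19]
Insert 32: [32, 19]
Insert 19: [32, 19, 19]
Insert 34: [34, 32, 19, 19]
Insert 44: [44, 34, 19, 19, 32]

Final heap: [44, 34, 19, 19, 32]


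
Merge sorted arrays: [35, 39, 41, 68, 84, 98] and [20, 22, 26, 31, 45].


Take 20 from B
Take 22 from B
Take 26 from B
Take 31 from B
Take 35 from A
Take 39 from A
Take 41 from A
Take 45 from B

Merged: [20, 22, 26, 31, 35, 39, 41, 45, 68, 84, 98]


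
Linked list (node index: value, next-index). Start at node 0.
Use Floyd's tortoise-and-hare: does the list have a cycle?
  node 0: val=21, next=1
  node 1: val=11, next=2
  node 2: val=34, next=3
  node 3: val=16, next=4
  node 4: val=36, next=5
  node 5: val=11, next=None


Floyd's tortoise (slow, +1) and hare (fast, +2):
  init: slow=0, fast=0
  step 1: slow=1, fast=2
  step 2: slow=2, fast=4
  step 3: fast 4->5->None, no cycle

Cycle: no
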